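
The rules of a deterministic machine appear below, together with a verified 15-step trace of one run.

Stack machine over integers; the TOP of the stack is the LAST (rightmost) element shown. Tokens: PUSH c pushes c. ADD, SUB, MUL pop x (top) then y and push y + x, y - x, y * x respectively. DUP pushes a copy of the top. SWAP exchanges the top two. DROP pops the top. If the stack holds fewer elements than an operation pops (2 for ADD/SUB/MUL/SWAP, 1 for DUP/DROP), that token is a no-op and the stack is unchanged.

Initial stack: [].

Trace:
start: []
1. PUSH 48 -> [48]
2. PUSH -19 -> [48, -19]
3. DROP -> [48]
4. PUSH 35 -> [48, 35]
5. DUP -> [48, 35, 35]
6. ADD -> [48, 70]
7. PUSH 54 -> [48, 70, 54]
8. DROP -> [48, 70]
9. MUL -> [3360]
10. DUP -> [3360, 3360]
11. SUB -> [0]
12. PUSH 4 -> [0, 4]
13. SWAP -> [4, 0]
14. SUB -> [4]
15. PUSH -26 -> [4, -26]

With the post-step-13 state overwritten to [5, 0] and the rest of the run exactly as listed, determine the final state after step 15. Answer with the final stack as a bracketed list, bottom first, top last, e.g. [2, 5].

[5, -26]

state after step 13 := [5, 0]
14. SUB -> [5]
15. PUSH -26 -> [5, -26]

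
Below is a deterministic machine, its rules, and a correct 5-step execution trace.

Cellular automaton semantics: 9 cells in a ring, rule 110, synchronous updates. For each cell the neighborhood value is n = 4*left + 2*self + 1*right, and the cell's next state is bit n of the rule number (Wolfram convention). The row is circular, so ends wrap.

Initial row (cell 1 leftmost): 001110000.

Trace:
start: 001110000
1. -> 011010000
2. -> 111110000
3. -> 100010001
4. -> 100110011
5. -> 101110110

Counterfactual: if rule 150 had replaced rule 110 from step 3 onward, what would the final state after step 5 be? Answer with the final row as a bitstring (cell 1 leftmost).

(re-executing steps 3..5 under rule 150; state before step 3: 111110000)
3. -> 011101001
4. -> 001001111
5. -> 111110110

111110110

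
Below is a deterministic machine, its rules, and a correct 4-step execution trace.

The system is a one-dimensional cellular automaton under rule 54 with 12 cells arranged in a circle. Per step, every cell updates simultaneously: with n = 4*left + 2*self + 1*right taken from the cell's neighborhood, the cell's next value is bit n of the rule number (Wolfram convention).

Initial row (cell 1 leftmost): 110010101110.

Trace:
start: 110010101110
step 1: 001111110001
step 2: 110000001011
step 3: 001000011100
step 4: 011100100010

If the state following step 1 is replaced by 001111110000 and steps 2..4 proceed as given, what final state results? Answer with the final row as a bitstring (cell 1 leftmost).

state after step 1 := 001111110000
step 2: 010000001000
step 3: 111000011100
step 4: 000100100011

000100100011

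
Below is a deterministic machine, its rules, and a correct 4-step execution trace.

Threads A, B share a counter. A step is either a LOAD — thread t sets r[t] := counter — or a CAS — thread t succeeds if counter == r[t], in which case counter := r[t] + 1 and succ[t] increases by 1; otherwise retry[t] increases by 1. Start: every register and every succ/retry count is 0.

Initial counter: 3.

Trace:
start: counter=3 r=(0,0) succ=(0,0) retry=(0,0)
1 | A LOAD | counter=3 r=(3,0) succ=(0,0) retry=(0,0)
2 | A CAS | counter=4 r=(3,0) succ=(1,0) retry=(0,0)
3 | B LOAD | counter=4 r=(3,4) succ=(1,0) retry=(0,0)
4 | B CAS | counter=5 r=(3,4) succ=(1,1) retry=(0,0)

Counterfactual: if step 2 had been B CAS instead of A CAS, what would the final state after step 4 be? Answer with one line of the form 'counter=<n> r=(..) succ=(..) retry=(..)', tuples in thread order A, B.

counter=4 r=(3,3) succ=(0,1) retry=(0,1)

(re-executing from step 2 with the substitution; state before step 2: counter=3 r=(3,0) succ=(0,0) retry=(0,0))
2 | B CAS | counter=3 r=(3,0) succ=(0,0) retry=(0,1)
3 | B LOAD | counter=3 r=(3,3) succ=(0,0) retry=(0,1)
4 | B CAS | counter=4 r=(3,3) succ=(0,1) retry=(0,1)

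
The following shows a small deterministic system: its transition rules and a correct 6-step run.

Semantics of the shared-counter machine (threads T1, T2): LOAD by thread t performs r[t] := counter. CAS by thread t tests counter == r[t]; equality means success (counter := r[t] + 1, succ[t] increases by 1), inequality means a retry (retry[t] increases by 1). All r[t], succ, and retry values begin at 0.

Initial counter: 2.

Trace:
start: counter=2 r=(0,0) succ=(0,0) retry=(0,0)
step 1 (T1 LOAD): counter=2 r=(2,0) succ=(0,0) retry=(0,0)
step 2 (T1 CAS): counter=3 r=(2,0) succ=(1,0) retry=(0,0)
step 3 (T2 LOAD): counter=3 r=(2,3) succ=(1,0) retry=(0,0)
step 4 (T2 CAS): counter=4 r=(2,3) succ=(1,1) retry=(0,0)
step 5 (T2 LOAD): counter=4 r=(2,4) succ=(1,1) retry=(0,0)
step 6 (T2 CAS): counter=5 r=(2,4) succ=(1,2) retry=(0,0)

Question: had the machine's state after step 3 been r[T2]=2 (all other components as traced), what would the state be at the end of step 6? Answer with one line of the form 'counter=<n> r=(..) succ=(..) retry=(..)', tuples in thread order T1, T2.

state after step 3 := counter=3 r=(2,2) succ=(1,0) retry=(0,0)
step 4 (T2 CAS): counter=3 r=(2,2) succ=(1,0) retry=(0,1)
step 5 (T2 LOAD): counter=3 r=(2,3) succ=(1,0) retry=(0,1)
step 6 (T2 CAS): counter=4 r=(2,3) succ=(1,1) retry=(0,1)

counter=4 r=(2,3) succ=(1,1) retry=(0,1)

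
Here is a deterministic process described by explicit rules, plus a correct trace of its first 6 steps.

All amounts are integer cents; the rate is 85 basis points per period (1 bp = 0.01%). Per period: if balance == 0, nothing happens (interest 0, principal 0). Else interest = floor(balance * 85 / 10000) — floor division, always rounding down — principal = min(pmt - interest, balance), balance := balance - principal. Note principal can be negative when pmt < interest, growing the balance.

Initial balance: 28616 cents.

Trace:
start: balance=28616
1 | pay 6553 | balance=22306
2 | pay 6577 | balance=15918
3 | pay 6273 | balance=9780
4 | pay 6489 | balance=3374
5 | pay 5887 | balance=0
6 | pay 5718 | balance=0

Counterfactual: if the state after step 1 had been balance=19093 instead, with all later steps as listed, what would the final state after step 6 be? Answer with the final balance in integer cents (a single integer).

0

state after step 1 := balance=19093
2 | pay 6577 | balance=12678
3 | pay 6273 | balance=6512
4 | pay 6489 | balance=78
5 | pay 5887 | balance=0
6 | pay 5718 | balance=0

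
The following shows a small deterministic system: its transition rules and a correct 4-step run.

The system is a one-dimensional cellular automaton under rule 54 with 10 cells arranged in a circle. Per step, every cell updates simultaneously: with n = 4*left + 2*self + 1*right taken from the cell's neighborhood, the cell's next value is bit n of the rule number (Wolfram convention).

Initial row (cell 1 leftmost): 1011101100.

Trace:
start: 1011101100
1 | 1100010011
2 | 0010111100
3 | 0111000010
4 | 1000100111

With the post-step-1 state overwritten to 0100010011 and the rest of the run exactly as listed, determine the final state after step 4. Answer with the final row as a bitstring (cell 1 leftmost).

state after step 1 := 0100010011
2 | 1110111100
3 | 0001000011
4 | 1011100100

1011100100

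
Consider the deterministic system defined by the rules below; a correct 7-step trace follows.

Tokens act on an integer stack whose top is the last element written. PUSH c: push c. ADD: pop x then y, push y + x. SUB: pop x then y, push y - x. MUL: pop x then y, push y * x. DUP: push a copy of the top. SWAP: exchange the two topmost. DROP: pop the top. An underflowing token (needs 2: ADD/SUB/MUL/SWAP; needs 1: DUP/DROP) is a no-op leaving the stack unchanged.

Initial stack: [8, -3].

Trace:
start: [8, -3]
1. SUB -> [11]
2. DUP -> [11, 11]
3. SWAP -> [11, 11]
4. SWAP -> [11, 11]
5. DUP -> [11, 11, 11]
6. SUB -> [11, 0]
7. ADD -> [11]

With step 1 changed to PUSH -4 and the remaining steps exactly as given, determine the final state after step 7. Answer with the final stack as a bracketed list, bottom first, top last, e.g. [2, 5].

(re-executing from step 1 with the substitution; state before step 1: [8, -3])
1. PUSH -4 -> [8, -3, -4]
2. DUP -> [8, -3, -4, -4]
3. SWAP -> [8, -3, -4, -4]
4. SWAP -> [8, -3, -4, -4]
5. DUP -> [8, -3, -4, -4, -4]
6. SUB -> [8, -3, -4, 0]
7. ADD -> [8, -3, -4]

[8, -3, -4]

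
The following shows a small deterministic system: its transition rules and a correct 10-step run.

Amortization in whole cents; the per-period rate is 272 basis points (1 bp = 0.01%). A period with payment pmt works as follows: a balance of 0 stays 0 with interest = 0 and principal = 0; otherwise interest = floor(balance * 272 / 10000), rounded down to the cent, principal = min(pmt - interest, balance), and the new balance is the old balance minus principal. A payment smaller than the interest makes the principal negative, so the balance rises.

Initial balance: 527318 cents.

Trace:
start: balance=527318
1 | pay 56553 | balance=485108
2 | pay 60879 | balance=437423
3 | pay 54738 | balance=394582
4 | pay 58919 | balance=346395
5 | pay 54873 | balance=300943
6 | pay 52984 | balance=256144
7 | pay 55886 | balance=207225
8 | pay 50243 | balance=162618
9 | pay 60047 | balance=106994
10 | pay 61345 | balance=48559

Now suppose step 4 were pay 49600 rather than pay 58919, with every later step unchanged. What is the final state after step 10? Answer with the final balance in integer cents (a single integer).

(re-executing from step 4 with the substitution; state before step 4: balance=394582)
4 | pay 49600 | balance=355714
5 | pay 54873 | balance=310516
6 | pay 52984 | balance=265978
7 | pay 55886 | balance=217326
8 | pay 50243 | balance=172994
9 | pay 60047 | balance=117652
10 | pay 61345 | balance=59507

59507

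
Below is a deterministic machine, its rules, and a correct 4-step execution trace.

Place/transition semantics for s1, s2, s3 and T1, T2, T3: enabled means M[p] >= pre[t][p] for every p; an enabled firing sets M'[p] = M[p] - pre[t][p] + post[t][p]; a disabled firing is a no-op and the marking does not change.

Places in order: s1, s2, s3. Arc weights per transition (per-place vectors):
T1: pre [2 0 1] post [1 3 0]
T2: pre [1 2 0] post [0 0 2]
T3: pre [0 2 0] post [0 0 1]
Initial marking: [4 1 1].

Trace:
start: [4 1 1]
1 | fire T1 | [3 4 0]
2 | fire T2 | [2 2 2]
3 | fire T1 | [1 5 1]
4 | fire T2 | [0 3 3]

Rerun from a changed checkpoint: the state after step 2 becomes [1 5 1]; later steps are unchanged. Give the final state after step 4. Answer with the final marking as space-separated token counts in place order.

state after step 2 := [1 5 1]
3 | fire T1 | [1 5 1]
4 | fire T2 | [0 3 3]

0 3 3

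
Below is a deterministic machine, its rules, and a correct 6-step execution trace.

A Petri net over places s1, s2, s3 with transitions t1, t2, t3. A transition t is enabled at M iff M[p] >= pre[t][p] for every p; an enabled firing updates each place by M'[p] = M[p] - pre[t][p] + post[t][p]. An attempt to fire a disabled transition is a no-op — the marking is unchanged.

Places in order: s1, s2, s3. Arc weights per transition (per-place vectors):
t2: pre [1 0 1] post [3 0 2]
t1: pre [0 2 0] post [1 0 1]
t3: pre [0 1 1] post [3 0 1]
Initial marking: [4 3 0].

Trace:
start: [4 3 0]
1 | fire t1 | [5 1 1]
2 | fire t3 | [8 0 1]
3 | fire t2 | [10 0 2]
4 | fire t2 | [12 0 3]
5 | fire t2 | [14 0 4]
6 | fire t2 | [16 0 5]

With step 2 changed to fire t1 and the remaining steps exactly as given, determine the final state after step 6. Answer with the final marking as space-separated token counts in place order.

(re-executing from step 2 with the substitution; state before step 2: [5 1 1])
2 | fire t1 | [5 1 1]
3 | fire t2 | [7 1 2]
4 | fire t2 | [9 1 3]
5 | fire t2 | [11 1 4]
6 | fire t2 | [13 1 5]

13 1 5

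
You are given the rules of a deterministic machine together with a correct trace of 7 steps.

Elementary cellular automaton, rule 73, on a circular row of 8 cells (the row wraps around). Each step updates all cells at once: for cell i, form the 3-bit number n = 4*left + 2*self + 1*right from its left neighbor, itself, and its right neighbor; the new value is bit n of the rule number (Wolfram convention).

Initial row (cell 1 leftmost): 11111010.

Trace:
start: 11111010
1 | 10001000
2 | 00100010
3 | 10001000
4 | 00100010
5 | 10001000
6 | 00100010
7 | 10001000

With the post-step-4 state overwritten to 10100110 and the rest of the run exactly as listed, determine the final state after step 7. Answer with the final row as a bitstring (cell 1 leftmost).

state after step 4 := 10100110
5 | 00000110
6 | 11110110
7 | 10010110

10010110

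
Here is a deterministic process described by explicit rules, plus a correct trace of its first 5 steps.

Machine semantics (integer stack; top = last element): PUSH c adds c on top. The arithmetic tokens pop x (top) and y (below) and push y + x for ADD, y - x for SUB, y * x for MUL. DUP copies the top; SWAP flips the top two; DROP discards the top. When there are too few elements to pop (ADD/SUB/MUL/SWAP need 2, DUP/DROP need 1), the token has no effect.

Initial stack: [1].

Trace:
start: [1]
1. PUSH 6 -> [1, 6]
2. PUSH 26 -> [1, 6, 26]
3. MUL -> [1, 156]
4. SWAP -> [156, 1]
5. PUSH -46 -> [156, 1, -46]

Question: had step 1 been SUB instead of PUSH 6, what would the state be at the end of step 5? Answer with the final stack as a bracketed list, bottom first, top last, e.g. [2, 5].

[26, -46]

(re-executing from step 1 with the substitution; state before step 1: [1])
1. SUB -> [1]
2. PUSH 26 -> [1, 26]
3. MUL -> [26]
4. SWAP -> [26]
5. PUSH -46 -> [26, -46]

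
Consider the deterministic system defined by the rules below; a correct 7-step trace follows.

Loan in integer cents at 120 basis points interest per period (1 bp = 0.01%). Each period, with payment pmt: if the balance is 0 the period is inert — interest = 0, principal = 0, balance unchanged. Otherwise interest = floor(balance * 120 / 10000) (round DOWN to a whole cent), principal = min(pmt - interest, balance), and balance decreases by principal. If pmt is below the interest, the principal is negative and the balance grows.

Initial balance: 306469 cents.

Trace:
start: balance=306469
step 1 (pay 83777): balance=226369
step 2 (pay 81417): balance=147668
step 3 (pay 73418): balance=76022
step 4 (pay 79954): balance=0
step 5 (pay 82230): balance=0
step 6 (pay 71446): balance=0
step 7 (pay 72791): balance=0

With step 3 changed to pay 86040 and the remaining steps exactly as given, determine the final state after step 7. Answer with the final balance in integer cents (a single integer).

(re-executing from step 3 with the substitution; state before step 3: balance=147668)
step 3 (pay 86040): balance=63400
step 4 (pay 79954): balance=0
step 5 (pay 82230): balance=0
step 6 (pay 71446): balance=0
step 7 (pay 72791): balance=0

0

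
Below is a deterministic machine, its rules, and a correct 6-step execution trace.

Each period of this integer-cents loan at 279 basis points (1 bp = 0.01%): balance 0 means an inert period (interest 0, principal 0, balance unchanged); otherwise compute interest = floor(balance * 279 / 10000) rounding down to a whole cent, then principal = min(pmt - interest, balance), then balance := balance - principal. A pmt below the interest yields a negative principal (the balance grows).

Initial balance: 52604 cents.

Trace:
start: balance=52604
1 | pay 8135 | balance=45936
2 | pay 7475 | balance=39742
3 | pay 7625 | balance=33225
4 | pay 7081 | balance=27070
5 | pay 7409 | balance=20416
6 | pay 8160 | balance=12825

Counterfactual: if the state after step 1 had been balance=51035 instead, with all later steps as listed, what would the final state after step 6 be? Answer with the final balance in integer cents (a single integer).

18677

state after step 1 := balance=51035
2 | pay 7475 | balance=44983
3 | pay 7625 | balance=38613
4 | pay 7081 | balance=32609
5 | pay 7409 | balance=26109
6 | pay 8160 | balance=18677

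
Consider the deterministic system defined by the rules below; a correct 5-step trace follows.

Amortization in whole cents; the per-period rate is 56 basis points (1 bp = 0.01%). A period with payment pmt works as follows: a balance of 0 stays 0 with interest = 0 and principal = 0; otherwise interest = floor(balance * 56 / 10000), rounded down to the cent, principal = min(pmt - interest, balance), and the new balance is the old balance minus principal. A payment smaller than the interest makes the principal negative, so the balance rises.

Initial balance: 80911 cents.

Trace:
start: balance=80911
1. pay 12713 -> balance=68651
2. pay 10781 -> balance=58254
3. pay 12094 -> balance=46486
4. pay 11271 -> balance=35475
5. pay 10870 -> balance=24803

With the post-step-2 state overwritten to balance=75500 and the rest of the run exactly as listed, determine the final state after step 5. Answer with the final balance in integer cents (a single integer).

42340

state after step 2 := balance=75500
3. pay 12094 -> balance=63828
4. pay 11271 -> balance=52914
5. pay 10870 -> balance=42340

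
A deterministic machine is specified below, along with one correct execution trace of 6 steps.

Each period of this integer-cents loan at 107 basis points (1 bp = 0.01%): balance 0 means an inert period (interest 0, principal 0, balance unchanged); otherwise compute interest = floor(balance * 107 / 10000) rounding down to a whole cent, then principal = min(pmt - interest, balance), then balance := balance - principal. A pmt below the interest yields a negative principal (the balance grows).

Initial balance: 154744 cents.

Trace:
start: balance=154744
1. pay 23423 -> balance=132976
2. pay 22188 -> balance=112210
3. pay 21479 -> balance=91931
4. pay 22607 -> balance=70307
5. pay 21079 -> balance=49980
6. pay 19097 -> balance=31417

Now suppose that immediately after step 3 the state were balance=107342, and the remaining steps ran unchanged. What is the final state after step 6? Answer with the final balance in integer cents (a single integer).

state after step 3 := balance=107342
4. pay 22607 -> balance=85883
5. pay 21079 -> balance=65722
6. pay 19097 -> balance=47328

47328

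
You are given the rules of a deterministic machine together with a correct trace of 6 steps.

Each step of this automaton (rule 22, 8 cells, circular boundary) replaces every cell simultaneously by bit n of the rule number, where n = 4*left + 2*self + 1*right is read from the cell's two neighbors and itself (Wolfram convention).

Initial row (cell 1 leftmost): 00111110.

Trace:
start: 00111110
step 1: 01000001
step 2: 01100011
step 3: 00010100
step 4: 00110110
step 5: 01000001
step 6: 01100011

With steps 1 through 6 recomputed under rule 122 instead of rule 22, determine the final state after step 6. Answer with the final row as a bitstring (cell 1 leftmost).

11000001

(re-executing steps 1..6 under rule 122; state before step 1: 00111110)
step 1: 01100011
step 2: 11110111
step 3: 00011100
step 4: 00110110
step 5: 01111111
step 6: 11000001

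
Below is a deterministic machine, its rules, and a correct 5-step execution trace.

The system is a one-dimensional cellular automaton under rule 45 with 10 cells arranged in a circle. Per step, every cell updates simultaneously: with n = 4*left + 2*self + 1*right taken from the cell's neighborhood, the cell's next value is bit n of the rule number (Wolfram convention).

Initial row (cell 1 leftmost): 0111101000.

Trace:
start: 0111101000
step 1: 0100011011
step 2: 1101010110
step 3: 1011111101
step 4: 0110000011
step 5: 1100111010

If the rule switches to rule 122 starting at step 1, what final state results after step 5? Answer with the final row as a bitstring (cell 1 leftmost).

(re-executing steps 1..5 under rule 122; state before step 1: 0111101000)
step 1: 1100110100
step 2: 1111111011
step 3: 0000001110
step 4: 0000011011
step 5: 1000111111

1000111111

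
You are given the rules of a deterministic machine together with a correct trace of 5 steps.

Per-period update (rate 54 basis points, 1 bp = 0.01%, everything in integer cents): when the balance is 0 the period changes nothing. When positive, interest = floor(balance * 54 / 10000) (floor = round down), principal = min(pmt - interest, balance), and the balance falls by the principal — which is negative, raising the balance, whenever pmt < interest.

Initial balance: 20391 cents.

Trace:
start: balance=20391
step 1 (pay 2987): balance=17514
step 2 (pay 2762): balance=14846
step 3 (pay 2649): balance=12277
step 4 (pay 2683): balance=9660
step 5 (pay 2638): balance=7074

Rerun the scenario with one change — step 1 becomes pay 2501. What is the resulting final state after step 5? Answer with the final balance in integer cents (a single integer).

7569

(re-executing from step 1 with the substitution; state before step 1: balance=20391)
step 1 (pay 2501): balance=18000
step 2 (pay 2762): balance=15335
step 3 (pay 2649): balance=12768
step 4 (pay 2683): balance=10153
step 5 (pay 2638): balance=7569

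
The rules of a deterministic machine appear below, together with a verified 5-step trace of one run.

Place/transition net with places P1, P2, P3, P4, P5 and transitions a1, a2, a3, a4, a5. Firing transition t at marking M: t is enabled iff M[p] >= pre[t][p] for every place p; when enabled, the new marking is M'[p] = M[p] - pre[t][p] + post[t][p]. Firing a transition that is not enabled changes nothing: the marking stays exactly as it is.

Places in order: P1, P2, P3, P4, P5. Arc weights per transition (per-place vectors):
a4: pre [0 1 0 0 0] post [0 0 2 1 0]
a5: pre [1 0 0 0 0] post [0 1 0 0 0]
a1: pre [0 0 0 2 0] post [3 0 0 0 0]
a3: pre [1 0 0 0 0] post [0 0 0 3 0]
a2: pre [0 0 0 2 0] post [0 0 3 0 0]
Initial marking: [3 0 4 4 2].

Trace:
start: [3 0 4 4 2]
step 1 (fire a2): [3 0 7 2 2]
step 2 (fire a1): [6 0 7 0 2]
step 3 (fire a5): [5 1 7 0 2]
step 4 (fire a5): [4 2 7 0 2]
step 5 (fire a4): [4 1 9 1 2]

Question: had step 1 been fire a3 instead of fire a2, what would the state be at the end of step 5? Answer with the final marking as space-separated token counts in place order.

3 1 6 6 2

(re-executing from step 1 with the substitution; state before step 1: [3 0 4 4 2])
step 1 (fire a3): [2 0 4 7 2]
step 2 (fire a1): [5 0 4 5 2]
step 3 (fire a5): [4 1 4 5 2]
step 4 (fire a5): [3 2 4 5 2]
step 5 (fire a4): [3 1 6 6 2]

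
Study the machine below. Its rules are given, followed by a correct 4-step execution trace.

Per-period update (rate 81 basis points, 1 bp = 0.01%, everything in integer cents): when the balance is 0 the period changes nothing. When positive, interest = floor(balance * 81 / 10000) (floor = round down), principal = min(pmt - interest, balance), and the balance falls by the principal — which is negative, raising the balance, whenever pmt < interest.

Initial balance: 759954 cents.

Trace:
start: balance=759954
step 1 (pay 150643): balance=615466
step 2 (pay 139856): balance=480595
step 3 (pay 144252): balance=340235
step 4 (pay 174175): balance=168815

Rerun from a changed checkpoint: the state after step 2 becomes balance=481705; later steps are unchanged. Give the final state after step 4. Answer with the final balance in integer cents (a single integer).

169943

state after step 2 := balance=481705
step 3 (pay 144252): balance=341354
step 4 (pay 174175): balance=169943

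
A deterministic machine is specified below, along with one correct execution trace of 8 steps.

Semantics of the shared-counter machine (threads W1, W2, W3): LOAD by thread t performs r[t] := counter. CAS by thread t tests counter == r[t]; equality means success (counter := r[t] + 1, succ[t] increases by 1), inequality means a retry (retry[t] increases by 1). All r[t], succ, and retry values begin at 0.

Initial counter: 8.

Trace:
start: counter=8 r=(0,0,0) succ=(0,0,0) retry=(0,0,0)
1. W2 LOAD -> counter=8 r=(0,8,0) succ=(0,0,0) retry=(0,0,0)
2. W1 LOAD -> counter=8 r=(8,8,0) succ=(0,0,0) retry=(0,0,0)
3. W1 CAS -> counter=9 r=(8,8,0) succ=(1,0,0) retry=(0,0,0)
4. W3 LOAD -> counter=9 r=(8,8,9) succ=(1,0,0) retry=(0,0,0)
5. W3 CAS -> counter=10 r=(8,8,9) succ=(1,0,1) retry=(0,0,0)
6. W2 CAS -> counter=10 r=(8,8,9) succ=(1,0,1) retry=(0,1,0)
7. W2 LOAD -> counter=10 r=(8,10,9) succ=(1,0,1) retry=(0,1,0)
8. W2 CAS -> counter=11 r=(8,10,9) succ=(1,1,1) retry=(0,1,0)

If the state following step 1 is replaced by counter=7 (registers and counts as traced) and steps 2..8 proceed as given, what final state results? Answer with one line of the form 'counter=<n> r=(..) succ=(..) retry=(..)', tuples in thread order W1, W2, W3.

counter=10 r=(7,9,8) succ=(1,1,1) retry=(0,1,0)

state after step 1 := counter=7 r=(0,8,0) succ=(0,0,0) retry=(0,0,0)
2. W1 LOAD -> counter=7 r=(7,8,0) succ=(0,0,0) retry=(0,0,0)
3. W1 CAS -> counter=8 r=(7,8,0) succ=(1,0,0) retry=(0,0,0)
4. W3 LOAD -> counter=8 r=(7,8,8) succ=(1,0,0) retry=(0,0,0)
5. W3 CAS -> counter=9 r=(7,8,8) succ=(1,0,1) retry=(0,0,0)
6. W2 CAS -> counter=9 r=(7,8,8) succ=(1,0,1) retry=(0,1,0)
7. W2 LOAD -> counter=9 r=(7,9,8) succ=(1,0,1) retry=(0,1,0)
8. W2 CAS -> counter=10 r=(7,9,8) succ=(1,1,1) retry=(0,1,0)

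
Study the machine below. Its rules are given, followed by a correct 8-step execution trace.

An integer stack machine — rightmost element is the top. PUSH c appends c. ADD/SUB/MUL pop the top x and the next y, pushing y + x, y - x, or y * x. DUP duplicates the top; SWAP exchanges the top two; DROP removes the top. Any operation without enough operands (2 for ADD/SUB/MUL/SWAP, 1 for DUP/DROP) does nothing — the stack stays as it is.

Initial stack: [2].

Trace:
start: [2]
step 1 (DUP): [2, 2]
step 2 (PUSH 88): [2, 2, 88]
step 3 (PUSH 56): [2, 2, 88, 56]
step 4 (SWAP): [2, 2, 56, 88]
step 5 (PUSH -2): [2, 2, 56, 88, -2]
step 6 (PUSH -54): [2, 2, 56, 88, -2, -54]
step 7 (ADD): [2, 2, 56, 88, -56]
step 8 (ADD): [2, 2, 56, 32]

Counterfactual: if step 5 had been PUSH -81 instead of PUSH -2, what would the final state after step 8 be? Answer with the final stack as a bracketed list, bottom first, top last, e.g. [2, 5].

(re-executing from step 5 with the substitution; state before step 5: [2, 2, 56, 88])
step 5 (PUSH -81): [2, 2, 56, 88, -81]
step 6 (PUSH -54): [2, 2, 56, 88, -81, -54]
step 7 (ADD): [2, 2, 56, 88, -135]
step 8 (ADD): [2, 2, 56, -47]

[2, 2, 56, -47]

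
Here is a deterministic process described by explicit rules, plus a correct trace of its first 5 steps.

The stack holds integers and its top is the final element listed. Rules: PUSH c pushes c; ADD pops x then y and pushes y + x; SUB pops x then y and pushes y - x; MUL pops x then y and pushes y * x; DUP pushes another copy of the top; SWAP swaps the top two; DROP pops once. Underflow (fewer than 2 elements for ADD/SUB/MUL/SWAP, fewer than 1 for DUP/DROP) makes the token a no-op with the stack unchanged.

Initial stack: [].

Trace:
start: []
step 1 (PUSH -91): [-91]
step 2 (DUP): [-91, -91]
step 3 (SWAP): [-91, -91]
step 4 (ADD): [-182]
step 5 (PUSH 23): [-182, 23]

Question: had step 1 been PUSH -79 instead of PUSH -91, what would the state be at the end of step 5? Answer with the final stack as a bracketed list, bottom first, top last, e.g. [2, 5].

(re-executing from step 1 with the substitution; state before step 1: [])
step 1 (PUSH -79): [-79]
step 2 (DUP): [-79, -79]
step 3 (SWAP): [-79, -79]
step 4 (ADD): [-158]
step 5 (PUSH 23): [-158, 23]

[-158, 23]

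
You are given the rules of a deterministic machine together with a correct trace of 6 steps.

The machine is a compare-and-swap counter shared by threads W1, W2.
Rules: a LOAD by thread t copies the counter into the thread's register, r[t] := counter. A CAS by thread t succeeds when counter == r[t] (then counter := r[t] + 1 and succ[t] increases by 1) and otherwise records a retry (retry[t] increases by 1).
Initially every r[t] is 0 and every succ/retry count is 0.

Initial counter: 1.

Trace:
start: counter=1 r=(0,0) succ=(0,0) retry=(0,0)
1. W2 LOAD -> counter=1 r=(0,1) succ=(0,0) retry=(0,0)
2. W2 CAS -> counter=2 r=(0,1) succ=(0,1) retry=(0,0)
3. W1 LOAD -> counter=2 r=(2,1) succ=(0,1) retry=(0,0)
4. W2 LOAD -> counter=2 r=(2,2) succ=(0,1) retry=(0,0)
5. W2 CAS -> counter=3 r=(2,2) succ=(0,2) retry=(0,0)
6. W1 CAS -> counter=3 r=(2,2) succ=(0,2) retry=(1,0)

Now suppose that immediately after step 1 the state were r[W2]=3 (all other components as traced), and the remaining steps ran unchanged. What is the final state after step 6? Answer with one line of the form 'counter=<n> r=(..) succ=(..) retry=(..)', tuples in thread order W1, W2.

state after step 1 := counter=1 r=(0,3) succ=(0,0) retry=(0,0)
2. W2 CAS -> counter=1 r=(0,3) succ=(0,0) retry=(0,1)
3. W1 LOAD -> counter=1 r=(1,3) succ=(0,0) retry=(0,1)
4. W2 LOAD -> counter=1 r=(1,1) succ=(0,0) retry=(0,1)
5. W2 CAS -> counter=2 r=(1,1) succ=(0,1) retry=(0,1)
6. W1 CAS -> counter=2 r=(1,1) succ=(0,1) retry=(1,1)

counter=2 r=(1,1) succ=(0,1) retry=(1,1)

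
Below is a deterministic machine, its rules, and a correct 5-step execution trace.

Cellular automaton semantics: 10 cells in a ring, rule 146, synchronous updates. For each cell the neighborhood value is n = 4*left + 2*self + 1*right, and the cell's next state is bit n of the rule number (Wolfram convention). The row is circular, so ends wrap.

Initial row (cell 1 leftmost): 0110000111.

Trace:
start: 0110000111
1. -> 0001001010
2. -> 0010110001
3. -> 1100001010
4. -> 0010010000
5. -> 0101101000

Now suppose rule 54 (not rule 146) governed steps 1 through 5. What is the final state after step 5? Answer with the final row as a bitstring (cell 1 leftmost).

1000001000

(re-executing steps 1..5 under rule 54; state before step 1: 0110000111)
1. -> 1001001000
2. -> 1111111101
3. -> 0000000010
4. -> 0000000111
5. -> 1000001000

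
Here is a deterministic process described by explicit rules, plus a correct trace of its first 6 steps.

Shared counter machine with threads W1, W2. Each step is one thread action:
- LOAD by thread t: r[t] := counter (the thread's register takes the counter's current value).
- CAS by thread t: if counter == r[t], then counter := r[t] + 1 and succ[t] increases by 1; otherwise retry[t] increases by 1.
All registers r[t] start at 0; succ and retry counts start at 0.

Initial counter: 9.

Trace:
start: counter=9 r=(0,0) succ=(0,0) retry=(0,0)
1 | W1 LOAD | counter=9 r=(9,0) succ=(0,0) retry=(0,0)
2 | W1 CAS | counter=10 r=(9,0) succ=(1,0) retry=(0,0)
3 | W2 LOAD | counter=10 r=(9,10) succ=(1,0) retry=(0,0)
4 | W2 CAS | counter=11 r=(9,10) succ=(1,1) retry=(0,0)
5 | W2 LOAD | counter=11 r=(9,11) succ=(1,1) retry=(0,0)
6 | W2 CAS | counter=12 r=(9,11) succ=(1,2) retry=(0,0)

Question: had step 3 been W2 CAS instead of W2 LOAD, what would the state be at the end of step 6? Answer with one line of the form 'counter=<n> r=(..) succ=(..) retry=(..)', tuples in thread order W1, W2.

(re-executing from step 3 with the substitution; state before step 3: counter=10 r=(9,0) succ=(1,0) retry=(0,0))
3 | W2 CAS | counter=10 r=(9,0) succ=(1,0) retry=(0,1)
4 | W2 CAS | counter=10 r=(9,0) succ=(1,0) retry=(0,2)
5 | W2 LOAD | counter=10 r=(9,10) succ=(1,0) retry=(0,2)
6 | W2 CAS | counter=11 r=(9,10) succ=(1,1) retry=(0,2)

counter=11 r=(9,10) succ=(1,1) retry=(0,2)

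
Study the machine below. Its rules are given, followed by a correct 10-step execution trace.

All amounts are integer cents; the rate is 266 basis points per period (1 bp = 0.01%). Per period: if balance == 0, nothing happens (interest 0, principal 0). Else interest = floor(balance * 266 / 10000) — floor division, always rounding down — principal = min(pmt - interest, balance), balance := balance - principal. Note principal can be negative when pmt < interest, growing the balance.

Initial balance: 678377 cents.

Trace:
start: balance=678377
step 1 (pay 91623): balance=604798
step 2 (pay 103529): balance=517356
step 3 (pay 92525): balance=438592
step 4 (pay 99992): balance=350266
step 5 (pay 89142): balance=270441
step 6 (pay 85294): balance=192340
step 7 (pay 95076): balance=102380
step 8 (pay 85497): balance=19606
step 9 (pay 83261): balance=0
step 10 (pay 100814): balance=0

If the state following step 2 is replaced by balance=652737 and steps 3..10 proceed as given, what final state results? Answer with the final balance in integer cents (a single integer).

1391

state after step 2 := balance=652737
step 3 (pay 92525): balance=577574
step 4 (pay 99992): balance=492945
step 5 (pay 89142): balance=416915
step 6 (pay 85294): balance=342710
step 7 (pay 95076): balance=256750
step 8 (pay 85497): balance=178082
step 9 (pay 83261): balance=99557
step 10 (pay 100814): balance=1391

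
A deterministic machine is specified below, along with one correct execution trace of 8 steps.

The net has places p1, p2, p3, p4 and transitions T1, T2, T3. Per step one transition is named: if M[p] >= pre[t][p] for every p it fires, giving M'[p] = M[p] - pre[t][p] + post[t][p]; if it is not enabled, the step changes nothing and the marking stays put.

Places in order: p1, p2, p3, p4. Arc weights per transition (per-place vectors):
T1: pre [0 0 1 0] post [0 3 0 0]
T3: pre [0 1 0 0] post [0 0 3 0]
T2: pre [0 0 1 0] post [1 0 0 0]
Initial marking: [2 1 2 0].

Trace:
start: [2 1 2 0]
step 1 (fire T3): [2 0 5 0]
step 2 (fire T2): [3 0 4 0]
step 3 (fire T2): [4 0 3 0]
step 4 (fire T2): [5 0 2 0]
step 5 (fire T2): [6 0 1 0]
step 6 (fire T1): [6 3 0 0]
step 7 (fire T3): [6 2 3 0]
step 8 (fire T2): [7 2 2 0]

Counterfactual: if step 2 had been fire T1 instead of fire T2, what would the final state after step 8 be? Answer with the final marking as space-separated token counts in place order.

6 5 2 0

(re-executing from step 2 with the substitution; state before step 2: [2 0 5 0])
step 2 (fire T1): [2 3 4 0]
step 3 (fire T2): [3 3 3 0]
step 4 (fire T2): [4 3 2 0]
step 5 (fire T2): [5 3 1 0]
step 6 (fire T1): [5 6 0 0]
step 7 (fire T3): [5 5 3 0]
step 8 (fire T2): [6 5 2 0]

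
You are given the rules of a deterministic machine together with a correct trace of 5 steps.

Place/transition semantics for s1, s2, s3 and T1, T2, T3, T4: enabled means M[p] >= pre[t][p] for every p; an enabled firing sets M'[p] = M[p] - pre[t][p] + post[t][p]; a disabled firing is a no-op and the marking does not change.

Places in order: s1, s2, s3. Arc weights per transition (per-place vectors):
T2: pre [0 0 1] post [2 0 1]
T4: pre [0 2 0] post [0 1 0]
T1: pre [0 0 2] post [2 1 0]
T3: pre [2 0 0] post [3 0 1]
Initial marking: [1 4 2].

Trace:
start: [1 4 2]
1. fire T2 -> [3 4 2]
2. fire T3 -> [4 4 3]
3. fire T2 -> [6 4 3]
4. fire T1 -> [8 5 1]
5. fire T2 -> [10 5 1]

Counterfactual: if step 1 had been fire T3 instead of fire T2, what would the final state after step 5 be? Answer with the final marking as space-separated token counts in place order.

5 5 0

(re-executing from step 1 with the substitution; state before step 1: [1 4 2])
1. fire T3 -> [1 4 2]
2. fire T3 -> [1 4 2]
3. fire T2 -> [3 4 2]
4. fire T1 -> [5 5 0]
5. fire T2 -> [5 5 0]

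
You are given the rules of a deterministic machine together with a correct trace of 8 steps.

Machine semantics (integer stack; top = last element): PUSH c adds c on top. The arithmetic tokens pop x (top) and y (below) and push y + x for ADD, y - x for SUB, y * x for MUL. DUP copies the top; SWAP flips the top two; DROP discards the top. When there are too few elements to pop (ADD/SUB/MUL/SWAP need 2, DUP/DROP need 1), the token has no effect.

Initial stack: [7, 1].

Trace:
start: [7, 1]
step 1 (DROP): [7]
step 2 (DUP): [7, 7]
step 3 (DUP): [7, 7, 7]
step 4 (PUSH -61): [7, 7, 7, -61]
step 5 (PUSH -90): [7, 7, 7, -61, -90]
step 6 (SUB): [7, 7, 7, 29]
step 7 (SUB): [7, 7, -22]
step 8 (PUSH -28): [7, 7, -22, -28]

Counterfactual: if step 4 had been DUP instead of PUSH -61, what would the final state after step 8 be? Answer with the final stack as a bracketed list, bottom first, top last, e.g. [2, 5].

[7, 7, -90, -28]

(re-executing from step 4 with the substitution; state before step 4: [7, 7, 7])
step 4 (DUP): [7, 7, 7, 7]
step 5 (PUSH -90): [7, 7, 7, 7, -90]
step 6 (SUB): [7, 7, 7, 97]
step 7 (SUB): [7, 7, -90]
step 8 (PUSH -28): [7, 7, -90, -28]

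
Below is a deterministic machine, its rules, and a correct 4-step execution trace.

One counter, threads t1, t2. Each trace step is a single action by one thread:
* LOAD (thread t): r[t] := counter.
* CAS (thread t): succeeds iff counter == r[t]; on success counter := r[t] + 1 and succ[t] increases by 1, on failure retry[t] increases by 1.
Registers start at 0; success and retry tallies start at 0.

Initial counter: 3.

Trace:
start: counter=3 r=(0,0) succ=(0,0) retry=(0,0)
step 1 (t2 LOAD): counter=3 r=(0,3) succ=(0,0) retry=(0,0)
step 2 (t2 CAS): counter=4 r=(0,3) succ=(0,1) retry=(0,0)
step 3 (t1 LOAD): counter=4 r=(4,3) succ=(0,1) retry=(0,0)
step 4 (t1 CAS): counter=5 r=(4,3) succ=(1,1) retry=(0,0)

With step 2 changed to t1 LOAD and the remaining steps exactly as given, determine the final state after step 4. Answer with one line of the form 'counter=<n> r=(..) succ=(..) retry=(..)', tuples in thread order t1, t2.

counter=4 r=(3,3) succ=(1,0) retry=(0,0)

(re-executing from step 2 with the substitution; state before step 2: counter=3 r=(0,3) succ=(0,0) retry=(0,0))
step 2 (t1 LOAD): counter=3 r=(3,3) succ=(0,0) retry=(0,0)
step 3 (t1 LOAD): counter=3 r=(3,3) succ=(0,0) retry=(0,0)
step 4 (t1 CAS): counter=4 r=(3,3) succ=(1,0) retry=(0,0)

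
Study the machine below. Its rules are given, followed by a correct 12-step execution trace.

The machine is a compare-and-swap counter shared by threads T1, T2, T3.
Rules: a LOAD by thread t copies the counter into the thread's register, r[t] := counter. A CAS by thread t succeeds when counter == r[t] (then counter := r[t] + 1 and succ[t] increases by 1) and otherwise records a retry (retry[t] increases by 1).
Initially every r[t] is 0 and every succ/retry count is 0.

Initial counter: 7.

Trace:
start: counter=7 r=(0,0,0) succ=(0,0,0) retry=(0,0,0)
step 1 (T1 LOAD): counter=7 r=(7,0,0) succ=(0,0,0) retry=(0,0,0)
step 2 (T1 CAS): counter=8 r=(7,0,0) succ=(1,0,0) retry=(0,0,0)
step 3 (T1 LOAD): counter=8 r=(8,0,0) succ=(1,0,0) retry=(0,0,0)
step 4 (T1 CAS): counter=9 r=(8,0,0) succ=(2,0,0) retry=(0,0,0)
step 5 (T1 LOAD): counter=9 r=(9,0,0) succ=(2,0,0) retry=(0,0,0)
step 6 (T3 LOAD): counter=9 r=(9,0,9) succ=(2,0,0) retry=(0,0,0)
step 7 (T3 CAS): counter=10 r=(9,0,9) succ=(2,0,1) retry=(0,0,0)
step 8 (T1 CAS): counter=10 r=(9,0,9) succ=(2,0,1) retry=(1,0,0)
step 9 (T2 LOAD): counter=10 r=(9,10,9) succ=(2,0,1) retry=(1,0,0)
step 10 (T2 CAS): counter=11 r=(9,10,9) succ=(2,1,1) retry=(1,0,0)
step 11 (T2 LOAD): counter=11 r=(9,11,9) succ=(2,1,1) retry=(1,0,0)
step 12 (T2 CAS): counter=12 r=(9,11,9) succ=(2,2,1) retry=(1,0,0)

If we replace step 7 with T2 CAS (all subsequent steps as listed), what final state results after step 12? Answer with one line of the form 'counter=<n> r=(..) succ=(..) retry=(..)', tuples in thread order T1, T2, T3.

counter=12 r=(9,11,9) succ=(3,2,0) retry=(0,1,0)

(re-executing from step 7 with the substitution; state before step 7: counter=9 r=(9,0,9) succ=(2,0,0) retry=(0,0,0))
step 7 (T2 CAS): counter=9 r=(9,0,9) succ=(2,0,0) retry=(0,1,0)
step 8 (T1 CAS): counter=10 r=(9,0,9) succ=(3,0,0) retry=(0,1,0)
step 9 (T2 LOAD): counter=10 r=(9,10,9) succ=(3,0,0) retry=(0,1,0)
step 10 (T2 CAS): counter=11 r=(9,10,9) succ=(3,1,0) retry=(0,1,0)
step 11 (T2 LOAD): counter=11 r=(9,11,9) succ=(3,1,0) retry=(0,1,0)
step 12 (T2 CAS): counter=12 r=(9,11,9) succ=(3,2,0) retry=(0,1,0)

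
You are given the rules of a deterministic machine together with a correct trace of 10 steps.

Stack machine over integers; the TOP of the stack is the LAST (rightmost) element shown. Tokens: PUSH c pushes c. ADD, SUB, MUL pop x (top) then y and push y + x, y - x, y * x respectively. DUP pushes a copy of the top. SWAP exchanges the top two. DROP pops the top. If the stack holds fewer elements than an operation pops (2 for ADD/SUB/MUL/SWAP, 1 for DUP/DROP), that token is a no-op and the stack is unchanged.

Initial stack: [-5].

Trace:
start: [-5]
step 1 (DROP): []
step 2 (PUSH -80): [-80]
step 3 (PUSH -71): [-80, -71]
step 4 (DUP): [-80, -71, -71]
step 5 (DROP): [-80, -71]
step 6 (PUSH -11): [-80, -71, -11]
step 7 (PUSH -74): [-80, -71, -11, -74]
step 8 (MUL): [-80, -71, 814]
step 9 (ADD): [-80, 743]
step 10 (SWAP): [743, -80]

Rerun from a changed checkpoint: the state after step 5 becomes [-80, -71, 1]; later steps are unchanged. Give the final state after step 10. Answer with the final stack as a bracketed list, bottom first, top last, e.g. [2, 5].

state after step 5 := [-80, -71, 1]
step 6 (PUSH -11): [-80, -71, 1, -11]
step 7 (PUSH -74): [-80, -71, 1, -11, -74]
step 8 (MUL): [-80, -71, 1, 814]
step 9 (ADD): [-80, -71, 815]
step 10 (SWAP): [-80, 815, -71]

[-80, 815, -71]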